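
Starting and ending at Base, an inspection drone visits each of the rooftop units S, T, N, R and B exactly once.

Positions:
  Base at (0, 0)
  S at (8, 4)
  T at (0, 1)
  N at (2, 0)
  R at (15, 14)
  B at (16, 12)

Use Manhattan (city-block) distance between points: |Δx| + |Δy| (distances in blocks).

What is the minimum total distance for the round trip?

There are 60 distinct closed tours to check (reversals are equivalent).
Base - S - T - N - R - B - Base: 12+11+3+27+3+28 = 84
Base - S - T - N - B - R - Base: 12+11+3+26+3+29 = 84
Base - S - T - R - N - B - Base: 12+11+28+27+26+28 = 132
Base - S - T - R - B - N - Base: 12+11+28+3+26+2 = 82
Base - S - T - B - N - R - Base: 12+11+27+26+27+29 = 132
Base - S - T - B - R - N - Base: 12+11+27+3+27+2 = 82
Base - S - N - T - R - B - Base: 12+10+3+28+3+28 = 84
Base - S - N - T - B - R - Base: 12+10+3+27+3+29 = 84
Base - S - N - R - T - B - Base: 12+10+27+28+27+28 = 132
Base - S - N - R - B - T - Base: 12+10+27+3+27+1 = 80
Base - S - N - B - T - R - Base: 12+10+26+27+28+29 = 132
Base - S - N - B - R - T - Base: 12+10+26+3+28+1 = 80
Base - S - R - T - N - B - Base: 12+17+28+3+26+28 = 114
Base - S - R - T - B - N - Base: 12+17+28+27+26+2 = 112
… (46 more)
Base - T - S - R - B - N - Base: 1+11+17+3+26+2 = 60  ← best
The minimum is 60.
One optimal route: Base → T → S → R → B → N → Base (or its reverse).

60 blocks — the shortest possible round trip.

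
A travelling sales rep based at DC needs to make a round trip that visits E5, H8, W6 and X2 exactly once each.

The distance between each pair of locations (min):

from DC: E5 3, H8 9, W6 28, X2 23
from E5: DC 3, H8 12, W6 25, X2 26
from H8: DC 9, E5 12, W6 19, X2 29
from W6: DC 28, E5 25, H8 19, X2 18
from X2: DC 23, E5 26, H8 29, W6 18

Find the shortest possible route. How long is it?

DC - E5 - H8 - W6 - X2 - DC: 3+12+19+18+23 = 75
DC - E5 - H8 - X2 - W6 - DC: 3+12+29+18+28 = 90
DC - E5 - W6 - H8 - X2 - DC: 3+25+19+29+23 = 99
DC - E5 - W6 - X2 - H8 - DC: 3+25+18+29+9 = 84
DC - E5 - X2 - H8 - W6 - DC: 3+26+29+19+28 = 105
DC - E5 - X2 - W6 - H8 - DC: 3+26+18+19+9 = 75
DC - H8 - E5 - W6 - X2 - DC: 9+12+25+18+23 = 87
DC - H8 - E5 - X2 - W6 - DC: 9+12+26+18+28 = 93
DC - H8 - W6 - E5 - X2 - DC: 9+19+25+26+23 = 102
DC - H8 - X2 - E5 - W6 - DC: 9+29+26+25+28 = 117
DC - W6 - E5 - H8 - X2 - DC: 28+25+12+29+23 = 117
DC - W6 - H8 - E5 - X2 - DC: 28+19+12+26+23 = 108
The minimum is 75.
One optimal route: DC → E5 → H8 → W6 → X2 → DC (or its reverse).

75 min — the shortest possible round trip.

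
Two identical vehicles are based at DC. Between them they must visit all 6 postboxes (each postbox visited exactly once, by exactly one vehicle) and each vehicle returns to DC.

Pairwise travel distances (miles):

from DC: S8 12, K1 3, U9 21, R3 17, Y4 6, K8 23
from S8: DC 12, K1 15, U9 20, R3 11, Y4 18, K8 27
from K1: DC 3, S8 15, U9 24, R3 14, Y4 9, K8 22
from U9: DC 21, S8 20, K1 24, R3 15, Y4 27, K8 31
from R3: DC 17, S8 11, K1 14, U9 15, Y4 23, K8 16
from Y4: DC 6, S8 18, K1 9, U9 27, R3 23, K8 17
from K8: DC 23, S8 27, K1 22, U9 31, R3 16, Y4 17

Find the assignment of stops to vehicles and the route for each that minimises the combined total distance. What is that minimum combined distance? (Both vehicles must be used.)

Check every non-empty split of the stops between the two vehicles; for each half take its own optimal tour:
  {S8} + {K1, U9, R3, Y4, K8}: 24 + 81 = 105
  {K1} + {S8, U9, R3, Y4, K8}: 6 + 86 = 92
  {S8, K1} + {U9, R3, Y4, K8}: 30 + 75 = 105
  {U9} + {S8, K1, R3, Y4, K8}: 42 + 68 = 110
  {S8, U9} + {K1, R3, Y4, K8}: 53 + 56 = 109
  {K1, U9} + {S8, R3, Y4, K8}: 48 + 62 = 110
  … (31 splits in total)
Best: vehicle 1 DC → K1 → DC = 6; vehicle 2 DC → S8 → U9 → R3 → K8 → Y4 → DC = 86; combined 92.

92 miles — the smallest possible combined total.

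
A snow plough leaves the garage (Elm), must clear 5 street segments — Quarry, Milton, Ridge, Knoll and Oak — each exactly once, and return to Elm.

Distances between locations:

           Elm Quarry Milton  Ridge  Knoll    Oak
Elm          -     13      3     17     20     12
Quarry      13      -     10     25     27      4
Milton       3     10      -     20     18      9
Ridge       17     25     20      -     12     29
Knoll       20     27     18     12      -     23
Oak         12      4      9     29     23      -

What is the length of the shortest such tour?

Minimum total distance: 69.

There are 60 distinct closed tours to check (reversals are equivalent).
Elm→Quarry→Milton→Ridge→Knoll→Oak→Elm: 13+10+20+12+23+12 = 90
Elm→Quarry→Milton→Ridge→Oak→Knoll→Elm: 13+10+20+29+23+20 = 115
Elm→Quarry→Milton→Knoll→Ridge→Oak→Elm: 13+10+18+12+29+12 = 94
Elm→Quarry→Milton→Knoll→Oak→Ridge→Elm: 13+10+18+23+29+17 = 110
Elm→Quarry→Milton→Oak→Ridge→Knoll→Elm: 13+10+9+29+12+20 = 93
Elm→Quarry→Milton→Oak→Knoll→Ridge→Elm: 13+10+9+23+12+17 = 84
Elm→Quarry→Ridge→Milton→Knoll→Oak→Elm: 13+25+20+18+23+12 = 111
Elm→Quarry→Ridge→Milton→Oak→Knoll→Elm: 13+25+20+9+23+20 = 110
Elm→Quarry→Ridge→Knoll→Milton→Oak→Elm: 13+25+12+18+9+12 = 89
Elm→Quarry→Ridge→Knoll→Oak→Milton→Elm: 13+25+12+23+9+3 = 85
Elm→Quarry→Ridge→Oak→Milton→Knoll→Elm: 13+25+29+9+18+20 = 114
Elm→Quarry→Ridge→Oak→Knoll→Milton→Elm: 13+25+29+23+18+3 = 111
Elm→Quarry→Knoll→Milton→Ridge→Oak→Elm: 13+27+18+20+29+12 = 119
Elm→Quarry→Knoll→Milton→Oak→Ridge→Elm: 13+27+18+9+29+17 = 113
… (46 more)
Elm→Milton→Quarry→Oak→Knoll→Ridge→Elm: 3+10+4+23+12+17 = 69  ← best
The minimum is 69.
One optimal route: Elm → Milton → Quarry → Oak → Knoll → Ridge → Elm (or its reverse).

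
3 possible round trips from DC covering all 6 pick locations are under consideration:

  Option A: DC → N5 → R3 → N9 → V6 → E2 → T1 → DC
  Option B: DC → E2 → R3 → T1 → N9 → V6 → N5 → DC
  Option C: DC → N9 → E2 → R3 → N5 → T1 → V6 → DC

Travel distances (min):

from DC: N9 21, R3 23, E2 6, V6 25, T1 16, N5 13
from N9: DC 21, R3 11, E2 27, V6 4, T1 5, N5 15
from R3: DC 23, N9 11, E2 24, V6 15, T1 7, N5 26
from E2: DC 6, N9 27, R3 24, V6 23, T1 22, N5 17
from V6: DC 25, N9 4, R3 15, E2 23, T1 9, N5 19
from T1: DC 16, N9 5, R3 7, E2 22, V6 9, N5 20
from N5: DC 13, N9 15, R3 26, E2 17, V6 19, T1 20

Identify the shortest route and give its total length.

Shortest is Option B, total 78 min.

Option A: 13 + 26 + 11 + 4 + 23 + 22 + 16 = 115
Option B: 6 + 24 + 7 + 5 + 4 + 19 + 13 = 78
Option C: 21 + 27 + 24 + 26 + 20 + 9 + 25 = 152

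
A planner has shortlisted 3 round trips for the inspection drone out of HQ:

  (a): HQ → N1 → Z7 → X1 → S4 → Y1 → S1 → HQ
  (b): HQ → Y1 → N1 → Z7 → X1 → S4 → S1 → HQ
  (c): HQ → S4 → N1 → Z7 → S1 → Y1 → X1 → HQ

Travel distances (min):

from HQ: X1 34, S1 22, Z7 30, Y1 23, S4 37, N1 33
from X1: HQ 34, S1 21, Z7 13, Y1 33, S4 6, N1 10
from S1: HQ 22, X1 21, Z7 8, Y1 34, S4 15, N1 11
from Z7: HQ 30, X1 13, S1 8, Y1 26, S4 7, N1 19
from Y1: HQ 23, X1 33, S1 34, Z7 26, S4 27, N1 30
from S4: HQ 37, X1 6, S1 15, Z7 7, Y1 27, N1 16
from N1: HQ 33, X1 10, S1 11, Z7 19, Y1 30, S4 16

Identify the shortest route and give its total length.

(a): 33 + 19 + 13 + 6 + 27 + 34 + 22 = 154
(b): 23 + 30 + 19 + 13 + 6 + 15 + 22 = 128
(c): 37 + 16 + 19 + 8 + 34 + 33 + 34 = 181

Shortest is (b), total 128 min.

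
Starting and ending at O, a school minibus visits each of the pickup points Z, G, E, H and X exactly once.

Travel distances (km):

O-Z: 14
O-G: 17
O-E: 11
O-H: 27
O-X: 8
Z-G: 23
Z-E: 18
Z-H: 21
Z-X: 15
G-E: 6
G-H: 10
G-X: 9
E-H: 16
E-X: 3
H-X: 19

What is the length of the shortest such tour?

62 km — the shortest possible round trip.

With 5 stops there are 5!/2 = 60 distinct round trips (a route and its reverse cost the same).
O - Z - G - E - H - X - O: 14+23+6+16+19+8 = 86
O - Z - G - E - X - H - O: 14+23+6+3+19+27 = 92
O - Z - G - H - E - X - O: 14+23+10+16+3+8 = 74
O - Z - G - H - X - E - O: 14+23+10+19+3+11 = 80
O - Z - G - X - E - H - O: 14+23+9+3+16+27 = 92
O - Z - G - X - H - E - O: 14+23+9+19+16+11 = 92
O - Z - E - G - H - X - O: 14+18+6+10+19+8 = 75
O - Z - E - G - X - H - O: 14+18+6+9+19+27 = 93
O - Z - E - H - G - X - O: 14+18+16+10+9+8 = 75
O - Z - E - H - X - G - O: 14+18+16+19+9+17 = 93
O - Z - E - X - G - H - O: 14+18+3+9+10+27 = 81
O - Z - E - X - H - G - O: 14+18+3+19+10+17 = 81
O - Z - H - G - E - X - O: 14+21+10+6+3+8 = 62
O - Z - H - G - X - E - O: 14+21+10+9+3+11 = 68
… (46 more)
The minimum is 62.
One optimal route: O → Z → H → G → E → X → O (or its reverse).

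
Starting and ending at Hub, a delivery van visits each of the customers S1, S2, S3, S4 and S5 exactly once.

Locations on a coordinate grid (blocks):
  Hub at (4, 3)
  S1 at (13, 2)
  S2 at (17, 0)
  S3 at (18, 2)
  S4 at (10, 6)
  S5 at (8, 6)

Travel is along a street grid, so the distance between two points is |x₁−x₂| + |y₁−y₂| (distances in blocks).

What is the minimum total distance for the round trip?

There are 60 distinct closed tours to check (reversals are equivalent).
Hub-S1-S2-S3-S4-S5-Hub: 10+6+3+12+2+7 = 40
Hub-S1-S2-S3-S5-S4-Hub: 10+6+3+14+2+9 = 44
Hub-S1-S2-S4-S3-S5-Hub: 10+6+13+12+14+7 = 62
Hub-S1-S2-S4-S5-S3-Hub: 10+6+13+2+14+15 = 60
Hub-S1-S2-S5-S3-S4-Hub: 10+6+15+14+12+9 = 66
Hub-S1-S2-S5-S4-S3-Hub: 10+6+15+2+12+15 = 60
Hub-S1-S3-S2-S4-S5-Hub: 10+5+3+13+2+7 = 40
Hub-S1-S3-S2-S5-S4-Hub: 10+5+3+15+2+9 = 44
Hub-S1-S3-S4-S2-S5-Hub: 10+5+12+13+15+7 = 62
Hub-S1-S3-S4-S5-S2-Hub: 10+5+12+2+15+16 = 60
Hub-S1-S3-S5-S2-S4-Hub: 10+5+14+15+13+9 = 66
Hub-S1-S3-S5-S4-S2-Hub: 10+5+14+2+13+16 = 60
Hub-S1-S4-S2-S3-S5-Hub: 10+7+13+3+14+7 = 54
Hub-S1-S4-S2-S5-S3-Hub: 10+7+13+15+14+15 = 74
… (46 more)
The minimum is 40.
One optimal route: Hub → S1 → S2 → S3 → S4 → S5 → Hub (or its reverse).

40 blocks — the shortest possible round trip.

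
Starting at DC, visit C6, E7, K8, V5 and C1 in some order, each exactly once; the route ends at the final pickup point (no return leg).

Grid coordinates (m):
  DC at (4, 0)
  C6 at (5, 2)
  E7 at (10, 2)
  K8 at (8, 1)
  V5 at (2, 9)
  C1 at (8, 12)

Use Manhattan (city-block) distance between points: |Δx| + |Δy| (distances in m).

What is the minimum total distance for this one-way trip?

Shortest open route: 31 m.

There are 5! = 120 possible orderings.
DC→C6→E7→K8→V5→C1: 3+5+3+14+9 = 34
DC→C6→E7→K8→C1→V5: 3+5+3+11+9 = 31
DC→C6→E7→V5→K8→C1: 3+5+15+14+11 = 48
DC→C6→E7→V5→C1→K8: 3+5+15+9+11 = 43
DC→C6→E7→C1→K8→V5: 3+5+12+11+14 = 45
DC→C6→E7→C1→V5→K8: 3+5+12+9+14 = 43
DC→C6→K8→E7→V5→C1: 3+4+3+15+9 = 34
DC→C6→K8→E7→C1→V5: 3+4+3+12+9 = 31
DC→C6→K8→V5→E7→C1: 3+4+14+15+12 = 48
DC→C6→K8→V5→C1→E7: 3+4+14+9+12 = 42
DC→C6→K8→C1→E7→V5: 3+4+11+12+15 = 45
DC→C6→K8→C1→V5→E7: 3+4+11+9+15 = 42
DC→C6→V5→E7→K8→C1: 3+10+15+3+11 = 42
DC→C6→V5→E7→C1→K8: 3+10+15+12+11 = 51
… (106 more)
The minimum is 31.
One shortest path: DC → C6 → E7 → K8 → C1 → V5.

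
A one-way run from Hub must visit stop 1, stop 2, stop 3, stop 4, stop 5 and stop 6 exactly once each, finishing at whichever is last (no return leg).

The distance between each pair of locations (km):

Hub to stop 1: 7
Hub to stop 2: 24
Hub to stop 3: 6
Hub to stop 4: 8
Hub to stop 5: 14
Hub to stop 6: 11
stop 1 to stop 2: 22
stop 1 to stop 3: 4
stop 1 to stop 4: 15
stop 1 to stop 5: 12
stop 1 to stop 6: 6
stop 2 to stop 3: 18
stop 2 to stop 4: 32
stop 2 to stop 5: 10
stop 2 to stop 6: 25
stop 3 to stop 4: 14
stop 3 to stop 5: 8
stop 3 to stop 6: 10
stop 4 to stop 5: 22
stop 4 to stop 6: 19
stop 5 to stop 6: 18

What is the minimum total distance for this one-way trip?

Shortest open route: 55 km.

There are 6! = 720 possible orderings.
Hub - stop 1 - stop 2 - stop 3 - stop 4 - stop 5 - stop 6: 7+22+18+14+22+18 = 101
Hub - stop 1 - stop 2 - stop 3 - stop 4 - stop 6 - stop 5: 7+22+18+14+19+18 = 98
Hub - stop 1 - stop 2 - stop 3 - stop 5 - stop 4 - stop 6: 7+22+18+8+22+19 = 96
Hub - stop 1 - stop 2 - stop 3 - stop 5 - stop 6 - stop 4: 7+22+18+8+18+19 = 92
Hub - stop 1 - stop 2 - stop 3 - stop 6 - stop 4 - stop 5: 7+22+18+10+19+22 = 98
Hub - stop 1 - stop 2 - stop 3 - stop 6 - stop 5 - stop 4: 7+22+18+10+18+22 = 97
Hub - stop 1 - stop 2 - stop 4 - stop 3 - stop 5 - stop 6: 7+22+32+14+8+18 = 101
Hub - stop 1 - stop 2 - stop 4 - stop 3 - stop 6 - stop 5: 7+22+32+14+10+18 = 103
… (712 more)
Hub - stop 4 - stop 6 - stop 1 - stop 3 - stop 5 - stop 2: 8+19+6+4+8+10 = 55  ← best
The minimum is 55.
One shortest path: Hub → stop 4 → stop 6 → stop 1 → stop 3 → stop 5 → stop 2.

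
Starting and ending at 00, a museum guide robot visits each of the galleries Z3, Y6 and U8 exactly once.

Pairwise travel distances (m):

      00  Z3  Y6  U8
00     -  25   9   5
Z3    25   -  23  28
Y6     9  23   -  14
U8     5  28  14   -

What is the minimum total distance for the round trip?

00-Z3-Y6-U8-00: 25+23+14+5 = 67
00-Z3-U8-Y6-00: 25+28+14+9 = 76
00-Y6-Z3-U8-00: 9+23+28+5 = 65
The minimum is 65.
One optimal route: 00 → Y6 → Z3 → U8 → 00 (or its reverse).

65 m — the shortest possible round trip.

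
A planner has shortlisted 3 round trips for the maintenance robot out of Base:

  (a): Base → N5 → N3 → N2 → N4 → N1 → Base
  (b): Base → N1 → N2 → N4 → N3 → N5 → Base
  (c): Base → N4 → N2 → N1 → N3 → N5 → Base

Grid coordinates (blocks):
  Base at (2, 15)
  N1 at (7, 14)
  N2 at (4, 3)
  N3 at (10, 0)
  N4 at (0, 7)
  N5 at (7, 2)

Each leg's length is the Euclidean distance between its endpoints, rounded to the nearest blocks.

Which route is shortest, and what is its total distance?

Shortest is (a), total 46 blocks.

(a): 14 + 4 + 7 + 6 + 10 + 5 = 46
(b): 5 + 11 + 6 + 12 + 4 + 14 = 52
(c): 8 + 6 + 11 + 14 + 4 + 14 = 57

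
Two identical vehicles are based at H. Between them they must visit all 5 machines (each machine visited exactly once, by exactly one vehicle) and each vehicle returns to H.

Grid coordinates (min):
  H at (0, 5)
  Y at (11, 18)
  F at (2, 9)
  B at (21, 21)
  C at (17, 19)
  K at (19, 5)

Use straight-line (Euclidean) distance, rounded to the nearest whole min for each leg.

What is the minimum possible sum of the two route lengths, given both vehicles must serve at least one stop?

70 min — the smallest possible combined total.

Try each way of splitting the stops between the two vehicles (each non-empty) and, for each split, find the best tour for each vehicle:
  {Y} + {F, B, C, K}: 34 + 61 = 95
  {F} + {Y, B, C, K}: 8 + 62 = 70
  {Y, F} + {B, C, K}: 34 + 61 = 95
  {B} + {Y, F, C, K}: 52 + 56 = 108
  {Y, B} + {F, C, K}: 53 + 55 = 108
  {F, B} + {Y, C, K}: 52 + 56 = 108
  … (15 splits in total)
Best: vehicle 1 H → F → H = 8; vehicle 2 H → Y → C → B → K → H = 62; combined 70.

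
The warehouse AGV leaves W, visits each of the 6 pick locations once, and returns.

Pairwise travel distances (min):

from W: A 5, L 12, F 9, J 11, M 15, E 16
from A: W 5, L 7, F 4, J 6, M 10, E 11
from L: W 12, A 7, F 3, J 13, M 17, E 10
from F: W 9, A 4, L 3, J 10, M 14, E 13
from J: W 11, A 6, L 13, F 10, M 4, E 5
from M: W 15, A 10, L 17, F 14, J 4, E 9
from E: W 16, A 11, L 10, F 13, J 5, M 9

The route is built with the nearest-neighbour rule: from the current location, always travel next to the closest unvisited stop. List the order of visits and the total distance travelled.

Nearest-neighbour total = 46 min; route W → A → F → L → E → J → M → W.

W → [A:5 / F:9 / J:11 / L:12 / M:15 / E:16] → A (5)
A → [F:4 / J:6 / L:7 / M:10 / E:11] → F (4)
F → [L:3 / J:10 / E:13 / M:14] → L (3)
L → [E:10 / J:13 / M:17] → E (10)
E → [J:5 / M:9] → J (5)
J → [M:4] → M (4)
Return M→W: 15.
Total = 5 + 4 + 3 + 10 + 5 + 4 + 15 = 46.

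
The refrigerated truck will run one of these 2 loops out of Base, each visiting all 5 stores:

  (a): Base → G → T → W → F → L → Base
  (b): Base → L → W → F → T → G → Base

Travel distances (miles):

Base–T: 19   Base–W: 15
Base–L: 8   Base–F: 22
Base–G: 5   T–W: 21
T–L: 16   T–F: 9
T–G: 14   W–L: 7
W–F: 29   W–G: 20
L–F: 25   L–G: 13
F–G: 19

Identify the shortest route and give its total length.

Shortest is (b), total 72 miles.

(a): 5 + 14 + 21 + 29 + 25 + 8 = 102
(b): 8 + 7 + 29 + 9 + 14 + 5 = 72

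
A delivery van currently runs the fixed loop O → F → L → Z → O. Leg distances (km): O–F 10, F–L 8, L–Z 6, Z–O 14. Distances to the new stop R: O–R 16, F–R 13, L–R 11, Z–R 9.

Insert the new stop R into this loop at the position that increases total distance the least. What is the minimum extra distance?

Insertion cost between consecutive stops i–j is d(i,R) + d(R,j) − d(i,j):
  between O and F: 16 + 13 − 10 = 19
  between F and L: 13 + 11 − 8 = 16
  between L and Z: 11 + 9 − 6 = 14
  between Z and O: 9 + 16 − 14 = 11
Cheapest insertion is between Z and O, adding 11.
New total = 38 + 11 = 49.

Minimum extra distance: 11 km, inserting R between Z and O.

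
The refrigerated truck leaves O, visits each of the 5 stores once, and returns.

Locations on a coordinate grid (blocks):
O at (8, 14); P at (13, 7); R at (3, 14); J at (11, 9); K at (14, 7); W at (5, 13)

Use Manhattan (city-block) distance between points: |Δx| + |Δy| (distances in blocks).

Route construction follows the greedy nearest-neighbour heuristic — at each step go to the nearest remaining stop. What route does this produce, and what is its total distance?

At O the remaining stops are W 4, R 5, J 8, P 12, K 13; go to W.
At W the remaining stops are R 3, J 10, P 14, K 15; go to R.
At R the remaining stops are J 13, P 17, K 18; go to J.
At J the remaining stops are P 4, K 5; go to P.
At P the remaining stops are K 1; go to K.
Return K→O: 13.
Total = 4 + 3 + 13 + 4 + 1 + 13 = 38.

Nearest-neighbour total = 38 blocks; route O → W → R → J → P → K → O.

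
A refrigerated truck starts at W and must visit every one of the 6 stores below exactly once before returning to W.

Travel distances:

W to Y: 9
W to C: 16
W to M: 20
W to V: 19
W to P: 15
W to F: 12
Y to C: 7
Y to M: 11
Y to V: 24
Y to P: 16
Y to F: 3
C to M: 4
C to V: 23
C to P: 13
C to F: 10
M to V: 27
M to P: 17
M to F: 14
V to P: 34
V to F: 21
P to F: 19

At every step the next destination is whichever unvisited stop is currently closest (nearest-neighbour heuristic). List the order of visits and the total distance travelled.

Total distance 96 via the nearest-neighbour route W → Y → F → C → M → P → V → W.

At W the remaining stops are Y 9, F 12, P 15, C 16, V 19, M 20; go to Y.
At Y the remaining stops are F 3, C 7, M 11, P 16, V 24; go to F.
At F the remaining stops are C 10, M 14, P 19, V 21; go to C.
At C the remaining stops are M 4, P 13, V 23; go to M.
At M the remaining stops are P 17, V 27; go to P.
At P the remaining stops are V 34; go to V.
Return V→W: 19.
Total = 9 + 3 + 10 + 4 + 17 + 34 + 19 = 96.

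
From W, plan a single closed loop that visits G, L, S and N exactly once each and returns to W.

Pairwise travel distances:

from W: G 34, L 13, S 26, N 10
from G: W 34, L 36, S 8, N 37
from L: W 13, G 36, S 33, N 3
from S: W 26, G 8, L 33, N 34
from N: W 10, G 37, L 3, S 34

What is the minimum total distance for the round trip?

W - G - L - S - N - W: 34+36+33+34+10 = 147
W - G - L - N - S - W: 34+36+3+34+26 = 133
W - G - S - L - N - W: 34+8+33+3+10 = 88
W - G - S - N - L - W: 34+8+34+3+13 = 92
W - G - N - L - S - W: 34+37+3+33+26 = 133
W - G - N - S - L - W: 34+37+34+33+13 = 151
W - L - G - S - N - W: 13+36+8+34+10 = 101
W - L - G - N - S - W: 13+36+37+34+26 = 146
W - L - S - G - N - W: 13+33+8+37+10 = 101
W - L - N - G - S - W: 13+3+37+8+26 = 87
W - S - G - L - N - W: 26+8+36+3+10 = 83
W - S - L - G - N - W: 26+33+36+37+10 = 142
The minimum is 83.
One optimal route: W → S → G → L → N → W (or its reverse).

Minimum total distance: 83.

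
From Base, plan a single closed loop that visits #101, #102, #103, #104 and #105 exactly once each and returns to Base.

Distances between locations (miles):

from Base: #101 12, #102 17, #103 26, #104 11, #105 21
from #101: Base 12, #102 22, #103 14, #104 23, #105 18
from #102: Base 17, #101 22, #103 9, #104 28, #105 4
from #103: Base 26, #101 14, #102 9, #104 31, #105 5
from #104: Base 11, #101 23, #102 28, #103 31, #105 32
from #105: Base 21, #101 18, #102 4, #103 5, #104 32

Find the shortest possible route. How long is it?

With 5 stops there are 5!/2 = 60 distinct round trips (a route and its reverse cost the same).
Base-#101-#102-#103-#104-#105-Base: 12+22+9+31+32+21 = 127
Base-#101-#102-#103-#105-#104-Base: 12+22+9+5+32+11 = 91
Base-#101-#102-#104-#103-#105-Base: 12+22+28+31+5+21 = 119
Base-#101-#102-#104-#105-#103-Base: 12+22+28+32+5+26 = 125
Base-#101-#102-#105-#103-#104-Base: 12+22+4+5+31+11 = 85
Base-#101-#102-#105-#104-#103-Base: 12+22+4+32+31+26 = 127
Base-#101-#103-#102-#104-#105-Base: 12+14+9+28+32+21 = 116
Base-#101-#103-#102-#105-#104-Base: 12+14+9+4+32+11 = 82
Base-#101-#103-#104-#102-#105-Base: 12+14+31+28+4+21 = 110
Base-#101-#103-#104-#105-#102-Base: 12+14+31+32+4+17 = 110
Base-#101-#103-#105-#102-#104-Base: 12+14+5+4+28+11 = 74
Base-#101-#103-#105-#104-#102-Base: 12+14+5+32+28+17 = 108
Base-#101-#104-#102-#103-#105-Base: 12+23+28+9+5+21 = 98
Base-#101-#104-#102-#105-#103-Base: 12+23+28+4+5+26 = 98
… (46 more)
The minimum is 74.
One optimal route: Base → #101 → #103 → #105 → #102 → #104 → Base (or its reverse).

74 miles — the shortest possible round trip.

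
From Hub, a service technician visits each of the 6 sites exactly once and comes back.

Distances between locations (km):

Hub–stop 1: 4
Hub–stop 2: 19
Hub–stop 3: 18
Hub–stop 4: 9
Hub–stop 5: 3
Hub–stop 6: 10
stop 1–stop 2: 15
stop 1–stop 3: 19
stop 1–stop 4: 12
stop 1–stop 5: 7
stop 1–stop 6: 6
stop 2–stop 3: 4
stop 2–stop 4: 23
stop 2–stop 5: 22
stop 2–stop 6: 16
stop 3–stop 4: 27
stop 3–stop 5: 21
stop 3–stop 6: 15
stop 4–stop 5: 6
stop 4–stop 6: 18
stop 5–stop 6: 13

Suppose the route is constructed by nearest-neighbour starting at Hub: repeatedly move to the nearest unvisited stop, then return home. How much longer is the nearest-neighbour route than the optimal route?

The nearest-neighbour route is 4 km longer than optimal.

Hub: stop 5=3, stop 1=4, stop 4=9, stop 6=10, stop 3=18, stop 2=19 ⇒ stop 5
stop 5: stop 4=6, stop 1=7, stop 6=13, stop 3=21, stop 2=22 ⇒ stop 4
stop 4: stop 1=12, stop 6=18, stop 2=23, stop 3=27 ⇒ stop 1
stop 1: stop 6=6, stop 2=15, stop 3=19 ⇒ stop 6
stop 6: stop 3=15, stop 2=16 ⇒ stop 3
stop 3: stop 2=4 ⇒ stop 2
NN route Hub → stop 5 → stop 4 → stop 1 → stop 6 → stop 3 → stop 2 → Hub costs 65.
Optimal: Hub → stop 1 → stop 6 → stop 3 → stop 2 → stop 4 → stop 5 → Hub costs 61 (by enumerating all 360 distinct tours).
Excess = 65 − 61 = 4.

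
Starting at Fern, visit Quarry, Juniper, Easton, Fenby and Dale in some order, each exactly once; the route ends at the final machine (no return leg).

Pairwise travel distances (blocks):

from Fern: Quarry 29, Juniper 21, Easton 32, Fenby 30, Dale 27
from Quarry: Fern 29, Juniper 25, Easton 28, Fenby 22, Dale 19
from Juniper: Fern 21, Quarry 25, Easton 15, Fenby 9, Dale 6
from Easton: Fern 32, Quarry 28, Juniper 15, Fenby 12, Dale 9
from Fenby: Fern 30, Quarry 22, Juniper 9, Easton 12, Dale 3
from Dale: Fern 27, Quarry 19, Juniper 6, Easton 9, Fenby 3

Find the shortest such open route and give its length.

There are 5! = 120 possible orderings.
Fern→Quarry→Juniper→Easton→Fenby→Dale: 29+25+15+12+3 = 84
Fern→Quarry→Juniper→Easton→Dale→Fenby: 29+25+15+9+3 = 81
Fern→Quarry→Juniper→Fenby→Easton→Dale: 29+25+9+12+9 = 84
Fern→Quarry→Juniper→Fenby→Dale→Easton: 29+25+9+3+9 = 75
Fern→Quarry→Juniper→Dale→Easton→Fenby: 29+25+6+9+12 = 81
Fern→Quarry→Juniper→Dale→Fenby→Easton: 29+25+6+3+12 = 75
Fern→Quarry→Easton→Juniper→Fenby→Dale: 29+28+15+9+3 = 84
Fern→Quarry→Easton→Juniper→Dale→Fenby: 29+28+15+6+3 = 81
Fern→Quarry→Easton→Fenby→Juniper→Dale: 29+28+12+9+6 = 84
Fern→Quarry→Easton→Fenby→Dale→Juniper: 29+28+12+3+6 = 78
Fern→Quarry→Easton→Dale→Juniper→Fenby: 29+28+9+6+9 = 81
Fern→Quarry→Easton→Dale→Fenby→Juniper: 29+28+9+3+9 = 78
Fern→Quarry→Fenby→Juniper→Easton→Dale: 29+22+9+15+9 = 84
Fern→Quarry→Fenby→Juniper→Dale→Easton: 29+22+9+6+9 = 75
… (106 more)
Fern→Juniper→Easton→Fenby→Dale→Quarry: 21+15+12+3+19 = 70  ← best
The minimum is 70.
One shortest path: Fern → Juniper → Easton → Fenby → Dale → Quarry.

Minimum one-way distance = 70 blocks.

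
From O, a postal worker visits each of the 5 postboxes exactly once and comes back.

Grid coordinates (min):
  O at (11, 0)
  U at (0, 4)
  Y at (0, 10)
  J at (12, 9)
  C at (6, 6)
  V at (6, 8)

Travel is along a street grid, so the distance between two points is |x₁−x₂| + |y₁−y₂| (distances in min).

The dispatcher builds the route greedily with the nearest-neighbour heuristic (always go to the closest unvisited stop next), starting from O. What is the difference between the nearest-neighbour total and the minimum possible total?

From O: J=10, C=11, V=13, U=15, Y=21 → choose J (10).
From J: V=7, C=9, Y=13, U=17 → choose V (7).
From V: C=2, Y=8, U=10 → choose C (2).
From C: U=8, Y=10 → choose U (8).
From U: Y=6 → choose Y (6).
NN route O → J → V → C → U → Y → O costs 54.
Optimal: O → U → Y → C → V → J → O costs 50 (by enumerating all 60 distinct tours).
Excess = 54 − 50 = 4.

The nearest-neighbour route is 4 min longer than optimal.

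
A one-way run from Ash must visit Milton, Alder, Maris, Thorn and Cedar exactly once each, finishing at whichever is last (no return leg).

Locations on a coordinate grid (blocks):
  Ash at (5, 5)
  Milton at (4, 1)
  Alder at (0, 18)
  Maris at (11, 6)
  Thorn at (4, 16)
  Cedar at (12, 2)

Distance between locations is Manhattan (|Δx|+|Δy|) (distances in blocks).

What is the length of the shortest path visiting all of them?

Minimum one-way distance = 42 blocks.

There are 5! = 120 possible orderings.
Ash - Milton - Alder - Maris - Thorn - Cedar: 5+21+23+17+22 = 88
Ash - Milton - Alder - Maris - Cedar - Thorn: 5+21+23+5+22 = 76
Ash - Milton - Alder - Thorn - Maris - Cedar: 5+21+6+17+5 = 54
Ash - Milton - Alder - Thorn - Cedar - Maris: 5+21+6+22+5 = 59
Ash - Milton - Alder - Cedar - Maris - Thorn: 5+21+28+5+17 = 76
Ash - Milton - Alder - Cedar - Thorn - Maris: 5+21+28+22+17 = 93
Ash - Milton - Maris - Alder - Thorn - Cedar: 5+12+23+6+22 = 68
Ash - Milton - Maris - Alder - Cedar - Thorn: 5+12+23+28+22 = 90
Ash - Milton - Maris - Thorn - Alder - Cedar: 5+12+17+6+28 = 68
Ash - Milton - Maris - Thorn - Cedar - Alder: 5+12+17+22+28 = 84
Ash - Milton - Maris - Cedar - Alder - Thorn: 5+12+5+28+6 = 56
Ash - Milton - Maris - Cedar - Thorn - Alder: 5+12+5+22+6 = 50
Ash - Milton - Thorn - Alder - Maris - Cedar: 5+15+6+23+5 = 54
Ash - Milton - Thorn - Alder - Cedar - Maris: 5+15+6+28+5 = 59
… (106 more)
Ash - Milton - Cedar - Maris - Thorn - Alder: 5+9+5+17+6 = 42  ← best
The minimum is 42.
One shortest path: Ash → Milton → Cedar → Maris → Thorn → Alder.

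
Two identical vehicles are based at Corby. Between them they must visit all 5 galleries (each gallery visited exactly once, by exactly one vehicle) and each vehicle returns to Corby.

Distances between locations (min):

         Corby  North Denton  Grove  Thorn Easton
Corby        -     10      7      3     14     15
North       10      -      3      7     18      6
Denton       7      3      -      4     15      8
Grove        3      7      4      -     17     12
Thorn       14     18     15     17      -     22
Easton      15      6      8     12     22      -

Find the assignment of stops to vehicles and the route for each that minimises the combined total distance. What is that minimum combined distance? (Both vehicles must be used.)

Try each way of splitting the stops between the two vehicles (each non-empty) and, for each split, find the best tour for each vehicle:
  {North} + {Denton, Grove, Thorn, Easton}: 20 + 51 = 71
  {Denton} + {North, Grove, Thorn, Easton}: 14 + 52 = 66
  {North, Denton} + {Grove, Thorn, Easton}: 20 + 51 = 71
  {Grove} + {North, Denton, Thorn, Easton}: 6 + 52 = 58
  {North, Grove} + {Denton, Thorn, Easton}: 20 + 51 = 71
  {Denton, Grove} + {North, Thorn, Easton}: 14 + 52 = 66
  … (15 splits in total)
Best: vehicle 1 Corby → Grove → Corby = 6; vehicle 2 Corby → Denton → North → Easton → Thorn → Corby = 52; combined 58.

58 min — the smallest possible combined total.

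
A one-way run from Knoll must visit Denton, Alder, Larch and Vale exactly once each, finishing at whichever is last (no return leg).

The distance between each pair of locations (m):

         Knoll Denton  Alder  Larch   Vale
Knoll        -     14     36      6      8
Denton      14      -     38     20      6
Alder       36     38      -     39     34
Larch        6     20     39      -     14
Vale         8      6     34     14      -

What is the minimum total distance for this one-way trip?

There are 4! = 24 possible orderings.
Knoll - Denton - Alder - Larch - Vale: 14+38+39+14 = 105
Knoll - Denton - Alder - Vale - Larch: 14+38+34+14 = 100
Knoll - Denton - Larch - Alder - Vale: 14+20+39+34 = 107
Knoll - Denton - Larch - Vale - Alder: 14+20+14+34 = 82
Knoll - Denton - Vale - Alder - Larch: 14+6+34+39 = 93
Knoll - Denton - Vale - Larch - Alder: 14+6+14+39 = 73
Knoll - Alder - Denton - Larch - Vale: 36+38+20+14 = 108
Knoll - Alder - Denton - Vale - Larch: 36+38+6+14 = 94
Knoll - Alder - Larch - Denton - Vale: 36+39+20+6 = 101
Knoll - Alder - Larch - Vale - Denton: 36+39+14+6 = 95
Knoll - Alder - Vale - Denton - Larch: 36+34+6+20 = 96
Knoll - Alder - Vale - Larch - Denton: 36+34+14+20 = 104
Knoll - Larch - Denton - Alder - Vale: 6+20+38+34 = 98
Knoll - Larch - Denton - Vale - Alder: 6+20+6+34 = 66
… (10 more)
Knoll - Larch - Vale - Denton - Alder: 6+14+6+38 = 64  ← best
The minimum is 64.
One shortest path: Knoll → Larch → Vale → Denton → Alder.

Minimum one-way distance = 64 m.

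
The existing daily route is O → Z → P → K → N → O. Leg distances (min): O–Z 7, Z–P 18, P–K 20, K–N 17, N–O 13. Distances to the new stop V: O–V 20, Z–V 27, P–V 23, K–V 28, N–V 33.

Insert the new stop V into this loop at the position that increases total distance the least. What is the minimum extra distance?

Insertion cost between consecutive stops i–j is d(i,V) + d(V,j) − d(i,j):
  between O and Z: 20 + 27 − 7 = 40
  between Z and P: 27 + 23 − 18 = 32
  between P and K: 23 + 28 − 20 = 31
  between K and N: 28 + 33 − 17 = 44
  between N and O: 33 + 20 − 13 = 40
Cheapest insertion is between P and K, adding 31.
New total = 75 + 31 = 106.

+31 min — insert V between P and K.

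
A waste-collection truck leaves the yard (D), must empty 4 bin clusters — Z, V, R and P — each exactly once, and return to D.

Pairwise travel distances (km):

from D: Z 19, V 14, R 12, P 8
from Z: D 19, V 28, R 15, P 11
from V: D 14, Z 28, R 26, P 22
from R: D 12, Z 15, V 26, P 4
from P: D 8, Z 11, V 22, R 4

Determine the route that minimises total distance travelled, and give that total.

Shortest round trip = 69 km.

With 4 stops there are 4!/2 = 12 distinct round trips (a route and its reverse cost the same).
D-Z-V-R-P-D: 19+28+26+4+8 = 85
D-Z-V-P-R-D: 19+28+22+4+12 = 85
D-Z-R-V-P-D: 19+15+26+22+8 = 90
D-Z-R-P-V-D: 19+15+4+22+14 = 74
D-Z-P-V-R-D: 19+11+22+26+12 = 90
D-Z-P-R-V-D: 19+11+4+26+14 = 74
D-V-Z-R-P-D: 14+28+15+4+8 = 69
D-V-Z-P-R-D: 14+28+11+4+12 = 69
D-V-R-Z-P-D: 14+26+15+11+8 = 74
D-V-P-Z-R-D: 14+22+11+15+12 = 74
D-R-Z-V-P-D: 12+15+28+22+8 = 85
D-R-V-Z-P-D: 12+26+28+11+8 = 85
The minimum is 69.
One optimal route: D → V → Z → R → P → D (or its reverse).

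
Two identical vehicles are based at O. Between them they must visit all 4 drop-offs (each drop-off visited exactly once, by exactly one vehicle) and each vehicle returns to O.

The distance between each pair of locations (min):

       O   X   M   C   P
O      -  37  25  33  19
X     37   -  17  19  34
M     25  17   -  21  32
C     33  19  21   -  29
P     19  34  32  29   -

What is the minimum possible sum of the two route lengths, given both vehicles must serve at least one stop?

132 min — the smallest possible combined total.

Try each way of splitting the stops between the two vehicles (each non-empty) and, for each split, find the best tour for each vehicle:
  {X} + {M, C, P}: 74 + 94 = 168
  {M} + {X, C, P}: 50 + 104 = 154
  {X, M} + {C, P}: 79 + 81 = 160
  {C} + {X, M, P}: 66 + 95 = 161
  {X, C} + {M, P}: 89 + 76 = 165
  {M, C} + {X, P}: 79 + 90 = 169
  … (7 splits in total)
  {X, M, C} + {P}: 94 + 38 = 132  ← best
Best: vehicle 1 O → M → X → C → O = 94; vehicle 2 O → P → O = 38; combined 132.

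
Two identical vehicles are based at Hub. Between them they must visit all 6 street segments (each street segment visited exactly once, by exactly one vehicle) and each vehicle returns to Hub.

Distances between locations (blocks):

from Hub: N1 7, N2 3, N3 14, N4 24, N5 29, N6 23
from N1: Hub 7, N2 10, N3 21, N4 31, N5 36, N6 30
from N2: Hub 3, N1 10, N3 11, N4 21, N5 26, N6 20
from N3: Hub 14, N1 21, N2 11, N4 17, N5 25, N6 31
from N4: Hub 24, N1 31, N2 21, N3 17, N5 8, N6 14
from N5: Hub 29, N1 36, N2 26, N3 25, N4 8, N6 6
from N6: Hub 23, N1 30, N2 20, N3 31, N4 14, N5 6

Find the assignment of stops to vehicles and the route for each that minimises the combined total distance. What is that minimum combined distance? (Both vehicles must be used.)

There are 2^5 − 1 = 31 ways to divide the 6 stops into two non-empty groups. For each, the best each vehicle can do is its own shortest tour through its group:
  {N1} + {N2, N3, N4, N5, N6}: 14 + 68 = 82
  {N2} + {N1, N3, N4, N5, N6}: 6 + 82 = 88
  {N1, N2} + {N3, N4, N5, N6}: 20 + 68 = 88
  {N3} + {N1, N2, N4, N5, N6}: 28 + 75 = 103
  {N1, N3} + {N2, N4, N5, N6}: 42 + 61 = 103
  {N2, N3} + {N1, N4, N5, N6}: 28 + 75 = 103
  … (31 splits in total)
Best: vehicle 1 Hub → N1 → Hub = 14; vehicle 2 Hub → N2 → N3 → N4 → N5 → N6 → Hub = 68; combined 82.

Minimum combined distance: 82 blocks.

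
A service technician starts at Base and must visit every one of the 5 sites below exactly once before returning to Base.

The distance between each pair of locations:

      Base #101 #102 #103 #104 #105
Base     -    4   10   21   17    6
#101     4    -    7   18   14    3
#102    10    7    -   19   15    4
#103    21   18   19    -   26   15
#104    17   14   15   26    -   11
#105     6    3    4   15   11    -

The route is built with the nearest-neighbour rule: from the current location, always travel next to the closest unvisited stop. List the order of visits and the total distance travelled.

Base → [#101:4 / #105:6 / #102:10 / #104:17 / #103:21] → #101 (4)
#101 → [#105:3 / #102:7 / #104:14 / #103:18] → #105 (3)
#105 → [#102:4 / #104:11 / #103:15] → #102 (4)
#102 → [#104:15 / #103:19] → #104 (15)
#104 → [#103:26] → #103 (26)
Return #103→Base: 21.
Total = 4 + 3 + 4 + 15 + 26 + 21 = 73.

Nearest-neighbour total = 73; route Base → #101 → #105 → #102 → #104 → #103 → Base.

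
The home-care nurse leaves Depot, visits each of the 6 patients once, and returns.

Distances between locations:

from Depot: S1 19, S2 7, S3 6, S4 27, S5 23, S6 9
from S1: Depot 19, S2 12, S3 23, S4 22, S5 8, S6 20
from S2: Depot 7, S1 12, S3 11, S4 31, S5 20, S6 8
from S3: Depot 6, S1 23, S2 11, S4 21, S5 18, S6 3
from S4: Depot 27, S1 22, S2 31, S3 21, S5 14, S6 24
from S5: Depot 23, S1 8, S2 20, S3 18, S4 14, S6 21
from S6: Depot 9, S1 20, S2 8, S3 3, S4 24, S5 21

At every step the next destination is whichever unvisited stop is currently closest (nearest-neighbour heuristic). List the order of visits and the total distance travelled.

From Depot: distances to unvisited — S3=6, S2=7, S6=9, S1=19, S5=23, S4=27. Nearest is S3 (6).
From S3: distances to unvisited — S6=3, S2=11, S5=18, S4=21, S1=23. Nearest is S6 (3).
From S6: distances to unvisited — S2=8, S1=20, S5=21, S4=24. Nearest is S2 (8).
From S2: distances to unvisited — S1=12, S5=20, S4=31. Nearest is S1 (12).
From S1: distances to unvisited — S5=8, S4=22. Nearest is S5 (8).
From S5: distances to unvisited — S4=14. Nearest is S4 (14).
Return S4→Depot: 27.
Total = 6 + 3 + 8 + 12 + 8 + 14 + 27 = 78.

78 along Depot → S3 → S6 → S2 → S1 → S5 → S4 → Depot.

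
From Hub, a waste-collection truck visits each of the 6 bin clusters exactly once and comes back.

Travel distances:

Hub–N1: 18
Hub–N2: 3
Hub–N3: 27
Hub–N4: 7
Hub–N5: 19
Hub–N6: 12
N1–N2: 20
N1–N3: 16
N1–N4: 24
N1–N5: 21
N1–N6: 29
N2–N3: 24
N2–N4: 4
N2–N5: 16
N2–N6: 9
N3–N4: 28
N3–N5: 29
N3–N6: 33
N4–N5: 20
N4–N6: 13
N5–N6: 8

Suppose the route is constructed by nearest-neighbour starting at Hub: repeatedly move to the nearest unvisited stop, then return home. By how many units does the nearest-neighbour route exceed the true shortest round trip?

1 longer than the optimal tour.

From Hub: N2=3, N4=7, N6=12, N1=18, N5=19, N3=27 → choose N2 (3).
From N2: N4=4, N6=9, N5=16, N1=20, N3=24 → choose N4 (4).
From N4: N6=13, N5=20, N1=24, N3=28 → choose N6 (13).
From N6: N5=8, N1=29, N3=33 → choose N5 (8).
From N5: N1=21, N3=29 → choose N1 (21).
From N1: N3=16 → choose N3 (16).
NN route Hub → N2 → N4 → N6 → N5 → N1 → N3 → Hub costs 92.
Optimal: Hub → N1 → N3 → N5 → N6 → N2 → N4 → Hub costs 91 (by enumerating all 360 distinct tours).
Excess = 92 − 91 = 1.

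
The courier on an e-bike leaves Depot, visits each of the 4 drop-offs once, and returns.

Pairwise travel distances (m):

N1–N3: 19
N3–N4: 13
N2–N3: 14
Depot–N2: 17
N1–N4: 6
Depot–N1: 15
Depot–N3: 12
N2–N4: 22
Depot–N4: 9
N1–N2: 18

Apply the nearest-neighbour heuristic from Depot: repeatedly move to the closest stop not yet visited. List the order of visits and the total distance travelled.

Nearest-neighbour total = 59 m; route Depot → N4 → N1 → N2 → N3 → Depot.

From Depot: distances to unvisited — N4=9, N3=12, N1=15, N2=17. Nearest is N4 (9).
From N4: distances to unvisited — N1=6, N3=13, N2=22. Nearest is N1 (6).
From N1: distances to unvisited — N2=18, N3=19. Nearest is N2 (18).
From N2: distances to unvisited — N3=14. Nearest is N3 (14).
Return N3→Depot: 12.
Total = 9 + 6 + 18 + 14 + 12 = 59.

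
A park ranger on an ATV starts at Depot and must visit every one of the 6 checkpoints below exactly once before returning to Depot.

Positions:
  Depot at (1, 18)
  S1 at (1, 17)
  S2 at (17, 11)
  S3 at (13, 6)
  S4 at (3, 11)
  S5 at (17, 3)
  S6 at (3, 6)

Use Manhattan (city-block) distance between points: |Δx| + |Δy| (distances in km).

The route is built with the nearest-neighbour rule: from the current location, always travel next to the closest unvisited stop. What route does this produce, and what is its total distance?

Nearest-neighbour total = 62 km; route Depot → S1 → S4 → S6 → S3 → S5 → S2 → Depot.

Depot → [S1:1 / S4:9 / S6:14 / S2:23 / S3:24 / S5:31] → S1 (1)
S1 → [S4:8 / S6:13 / S2:22 / S3:23 / S5:30] → S4 (8)
S4 → [S6:5 / S2:14 / S3:15 / S5:22] → S6 (5)
S6 → [S3:10 / S5:17 / S2:19] → S3 (10)
S3 → [S5:7 / S2:9] → S5 (7)
S5 → [S2:8] → S2 (8)
Return S2→Depot: 23.
Total = 1 + 8 + 5 + 10 + 7 + 8 + 23 = 62.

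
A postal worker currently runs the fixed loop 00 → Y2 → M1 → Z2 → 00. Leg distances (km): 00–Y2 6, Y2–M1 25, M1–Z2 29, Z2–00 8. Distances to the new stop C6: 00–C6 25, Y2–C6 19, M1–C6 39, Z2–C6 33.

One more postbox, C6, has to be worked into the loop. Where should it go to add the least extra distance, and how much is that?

Adding 33 km by placing C6 on the Y2–M1 leg.

Insertion cost between consecutive stops i–j is d(i,C6) + d(C6,j) − d(i,j):
  between 00 and Y2: 25 + 19 − 6 = 38
  between Y2 and M1: 19 + 39 − 25 = 33
  between M1 and Z2: 39 + 33 − 29 = 43
  between Z2 and 00: 33 + 25 − 8 = 50
Cheapest insertion is between Y2 and M1, adding 33.
New total = 68 + 33 = 101.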